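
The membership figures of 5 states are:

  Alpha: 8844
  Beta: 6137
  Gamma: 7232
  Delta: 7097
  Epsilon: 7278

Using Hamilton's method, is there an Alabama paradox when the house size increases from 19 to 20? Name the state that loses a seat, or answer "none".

At 19 seats: Alpha 4, Beta 3, Gamma 4, Delta 4, Epsilon 4.
At 20 seats: Alpha 5, Beta 3, Gamma 4, Delta 4, Epsilon 4.
No state's allocation decreased.

none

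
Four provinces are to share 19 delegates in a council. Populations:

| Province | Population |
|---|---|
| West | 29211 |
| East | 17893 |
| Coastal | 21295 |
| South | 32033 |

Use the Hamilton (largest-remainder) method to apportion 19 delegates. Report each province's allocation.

West 6, East 3, Coastal 4, South 6

Standard divisor: 100432 ÷ 19 ≈ 5285.895.
Standard quotas: West 5.5262, East 3.3850, Coastal 4.0286, South 6.0601.
Lower quotas: West 5, East 3, Coastal 4, South 6 (sum 18, leaving 1 seat).
Remainders in descending order: West 0.5262, East 0.3850, South 0.0601, Coastal 0.0286.
Largest remainder: West receives the extra seat.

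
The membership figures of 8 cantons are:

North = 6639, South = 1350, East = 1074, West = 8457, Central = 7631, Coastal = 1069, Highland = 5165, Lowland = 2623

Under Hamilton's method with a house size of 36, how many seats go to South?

1

The standard divisor is 34008/36 ≈ 944.667.
Standard quotas: North 7.0279, South 1.4291, East 1.1369, West 8.9524, Central 8.0780, Coastal 1.1316, Highland 5.4675, Lowland 2.7766.
Lower quotas: North 7, South 1, East 1, West 8, Central 8, Coastal 1, Highland 5, Lowland 2 (sum 33, leaving 3 seats).
Remainders in descending order: West 0.9524, Lowland 0.7766, Highland 0.4675, South 0.4291, East 0.1369, Coastal 0.1316, Central 0.0780, North 0.0279.
The surplus seats go to West, Lowland, Highland.
South receives 1.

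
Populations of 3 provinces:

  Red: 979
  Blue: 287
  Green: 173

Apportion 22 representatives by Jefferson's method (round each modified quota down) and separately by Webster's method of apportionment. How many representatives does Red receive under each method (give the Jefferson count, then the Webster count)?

16 and 15

Jefferson: Red 16, Blue 4, Green 2.
Webster: Red 15, Blue 4, Green 3.
Red gets 16 under Jefferson and 15 under Webster.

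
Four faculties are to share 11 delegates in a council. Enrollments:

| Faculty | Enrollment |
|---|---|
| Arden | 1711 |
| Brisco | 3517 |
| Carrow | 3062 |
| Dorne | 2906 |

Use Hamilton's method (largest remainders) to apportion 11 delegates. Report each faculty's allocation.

Standard divisor: 11196 ÷ 11 ≈ 1017.818.
Standard quotas: Arden 1.681, Brisco 3.455, Carrow 3.008, Dorne 2.855.
Lower quotas: Arden 1, Brisco 3, Carrow 3, Dorne 2 (sum 9, leaving 2 seats).
Remainders in descending order: Dorne 0.855, Arden 0.681, Brisco 0.455, Carrow 0.008.
The surplus seats go to Dorne, Arden.

Arden: 2; Brisco: 3; Carrow: 3; Dorne: 3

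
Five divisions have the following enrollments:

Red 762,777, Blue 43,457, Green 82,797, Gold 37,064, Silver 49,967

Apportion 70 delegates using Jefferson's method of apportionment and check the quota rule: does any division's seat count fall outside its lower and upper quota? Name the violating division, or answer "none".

Red

Standard quotas: Red 54.704, Blue 3.117, Green 5.938, Gold 2.658, Silver 3.583.
Jefferson allocation: Red 56, Blue 3, Green 6, Gold 2, Silver 3.
Red has quota 54.704 (lower 54, upper 55) but receives 56 — outside the quota interval.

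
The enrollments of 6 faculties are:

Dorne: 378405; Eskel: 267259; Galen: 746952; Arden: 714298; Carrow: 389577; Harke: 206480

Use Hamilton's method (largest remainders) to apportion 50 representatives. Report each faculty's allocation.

Dorne: 7, Eskel: 5, Galen: 14, Arden: 13, Carrow: 7, Harke: 4

Standard divisor: 2702971 ÷ 50 ≈ 54059.42.
Standard quotas: Dorne 6.9998, Eskel 4.9438, Galen 13.8172, Arden 13.2132, Carrow 7.2065, Harke 3.8195.
Lower quotas: Dorne 6, Eskel 4, Galen 13, Arden 13, Carrow 7, Harke 3 (sum 46, leaving 4 seats).
Remainders in descending order: Dorne 0.9998, Eskel 0.9438, Harke 0.8195, Galen 0.8172, Arden 0.2132, Carrow 0.2065.
The surplus seats go to Dorne, Eskel, Harke, Galen.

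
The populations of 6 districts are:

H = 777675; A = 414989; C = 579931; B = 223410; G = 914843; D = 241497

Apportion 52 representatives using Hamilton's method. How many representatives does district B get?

4

The standard divisor is 3152345/52 ≈ 60622.019.
Standard quotas: H 12.8283, A 6.8455, C 9.5663, B 3.6853, G 15.0909, D 3.9837.
Lower quotas: H 12, A 6, C 9, B 3, G 15, D 3 (sum 48, leaving 4 seats).
Remainders in descending order: D 0.9837, A 0.8455, H 0.8283, B 0.6853, C 0.5663, G 0.0909.
The surplus seats go to D, A, H, B.
B receives 4.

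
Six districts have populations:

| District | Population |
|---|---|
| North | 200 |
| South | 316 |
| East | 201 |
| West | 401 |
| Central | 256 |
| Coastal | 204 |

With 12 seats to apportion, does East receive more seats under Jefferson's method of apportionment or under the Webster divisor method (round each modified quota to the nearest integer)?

Webster

Jefferson: North 1, South 3, East 1, West 3, Central 2, Coastal 2.
Webster: North 1, South 2, East 2, West 3, Central 2, Coastal 2.
East gets 1 under Jefferson and 2 under Webster.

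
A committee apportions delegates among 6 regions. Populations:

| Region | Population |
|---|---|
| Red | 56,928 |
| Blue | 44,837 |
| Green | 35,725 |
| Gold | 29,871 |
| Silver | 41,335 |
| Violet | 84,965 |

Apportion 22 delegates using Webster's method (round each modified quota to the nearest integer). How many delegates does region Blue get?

Standard divisor 293661/22 ≈ 13348.227; standard quotas: Red 4.265, Blue 3.359, Green 2.676, Gold 2.238, Silver 3.097, Violet 6.365.
Rounding to the nearest integer gives 4, 3, 3, 2, 3, 6 = 21 seats, so the divisor must be adjusted.
With modified divisor 12900: modified quotas Red 4.413, Blue 3.476, Green 2.769, Gold 2.316, Silver 3.204, Violet 6.586.
Rounding to the nearest integer: Red 4, Blue 3, Green 3, Gold 2, Silver 3, Violet 7 (total 22).
Blue receives 3.

3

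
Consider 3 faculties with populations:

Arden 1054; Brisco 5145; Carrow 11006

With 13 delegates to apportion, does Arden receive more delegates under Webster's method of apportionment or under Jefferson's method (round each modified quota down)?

Webster: Arden 1, Brisco 4, Carrow 8.
Jefferson: Arden 0, Brisco 4, Carrow 9.
Arden gets 1 under Webster and 0 under Jefferson.

Webster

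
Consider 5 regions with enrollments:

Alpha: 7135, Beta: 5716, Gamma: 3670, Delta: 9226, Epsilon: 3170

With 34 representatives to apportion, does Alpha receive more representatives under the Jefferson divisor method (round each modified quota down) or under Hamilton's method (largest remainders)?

Jefferson

Jefferson: Alpha 9, Beta 7, Gamma 4, Delta 11, Epsilon 3.
Hamilton: Alpha 8, Beta 7, Gamma 4, Delta 11, Epsilon 4.
Alpha gets 9 under Jefferson and 8 under Hamilton.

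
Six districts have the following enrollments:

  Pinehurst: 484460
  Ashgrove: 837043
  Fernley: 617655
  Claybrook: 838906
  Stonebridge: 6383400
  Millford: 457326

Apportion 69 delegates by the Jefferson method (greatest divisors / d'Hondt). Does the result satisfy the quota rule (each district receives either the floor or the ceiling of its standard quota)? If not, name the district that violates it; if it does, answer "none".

Standard quotas: Pinehurst 3.475, Ashgrove 6.004, Fernley 4.431, Claybrook 6.018, Stonebridge 45.791, Millford 3.281.
Jefferson allocation: Pinehurst 3, Ashgrove 6, Fernley 4, Claybrook 6, Stonebridge 47, Millford 3.
Stonebridge has quota 45.791 (lower 45, upper 46) but receives 47 — outside the quota interval.

Stonebridge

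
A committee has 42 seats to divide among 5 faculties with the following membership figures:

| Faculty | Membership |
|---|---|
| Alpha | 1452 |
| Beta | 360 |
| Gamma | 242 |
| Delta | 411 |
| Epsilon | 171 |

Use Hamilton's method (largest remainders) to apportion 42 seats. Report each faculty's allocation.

Alpha 23, Beta 6, Gamma 4, Delta 6, Epsilon 3

The standard divisor is 2636/42 ≈ 62.762.
Standard quotas: Alpha 23.135, Beta 5.736, Gamma 3.856, Delta 6.549, Epsilon 2.725.
Lower quotas: Alpha 23, Beta 5, Gamma 3, Delta 6, Epsilon 2 (sum 39, leaving 3 seats).
Remainders in descending order: Gamma 0.856, Beta 0.736, Epsilon 0.725, Delta 0.549, Alpha 0.135.
The surplus seats go to Gamma, Beta, Epsilon.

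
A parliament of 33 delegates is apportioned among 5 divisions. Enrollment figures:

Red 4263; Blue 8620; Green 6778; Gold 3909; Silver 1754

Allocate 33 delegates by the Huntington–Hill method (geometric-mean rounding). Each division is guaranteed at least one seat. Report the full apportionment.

With divisor 764: modified quotas Red 5.580, Blue 11.283, Green 8.872, Gold 5.116, Silver 2.296.
Geometric-mean thresholds: Red √(5·6)=5.477, Blue √(11·12)=11.489, Green √(8·9)=8.485, Gold √(5·6)=5.477, Silver √(2·3)=2.449.
Each quota rounded against its threshold gives Red 6, Blue 11, Green 9, Gold 5, Silver 2 (total 33).

Red 6, Blue 11, Green 9, Gold 5, Silver 2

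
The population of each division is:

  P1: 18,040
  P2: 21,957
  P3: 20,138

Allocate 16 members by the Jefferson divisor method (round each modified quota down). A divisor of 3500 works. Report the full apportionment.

With modified divisor 3500: modified quotas P1 5.154, P2 6.273, P3 5.754.
Rounding down: P1 5, P2 6, P3 5 (total 16).

P1 5, P2 6, P3 5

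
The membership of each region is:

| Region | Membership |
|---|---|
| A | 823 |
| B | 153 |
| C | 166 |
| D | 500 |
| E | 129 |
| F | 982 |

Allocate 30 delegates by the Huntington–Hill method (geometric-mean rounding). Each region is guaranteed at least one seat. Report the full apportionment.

With divisor 92: modified quotas A 8.946, B 1.663, C 1.804, D 5.435, E 1.402, F 10.674.
Geometric-mean thresholds: A √(8·9)=8.485, B √(1·2)=1.414, C √(1·2)=1.414, D √(5·6)=5.477, E √(1·2)=1.414, F √(10·11)=10.488.
Each quota rounded against its threshold gives A 9, B 2, C 2, D 5, E 1, F 11 (total 30).

A=9; B=2; C=2; D=5; E=1; F=11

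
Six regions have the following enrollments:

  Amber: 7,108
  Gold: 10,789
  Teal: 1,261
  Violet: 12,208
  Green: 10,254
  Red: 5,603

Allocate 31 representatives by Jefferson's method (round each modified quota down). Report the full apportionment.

Standard divisor 47223/31 ≈ 1523.323; standard quotas: Amber 4.666, Gold 7.083, Teal 0.828, Violet 8.014, Green 6.731, Red 3.678.
Rounding down gives 4, 7, 0, 8, 6, 3 = 28 seats, so the divisor must be adjusted.
With modified divisor 1380: modified quotas Amber 5.151, Gold 7.818, Teal 0.914, Violet 8.846, Green 7.430, Red 4.060.
Rounding down: Amber 5, Gold 7, Teal 0, Violet 8, Green 7, Red 4 (total 31).

Amber=5, Gold=7, Teal=0, Violet=8, Green=7, Red=4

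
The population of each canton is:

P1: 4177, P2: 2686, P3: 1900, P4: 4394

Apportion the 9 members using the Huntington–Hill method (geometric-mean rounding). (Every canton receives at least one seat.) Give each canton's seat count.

P1 3, P2 2, P3 1, P4 3

With divisor 1524: modified quotas P1 2.741, P2 1.762, P3 1.247, P4 2.883.
Geometric-mean thresholds: P1 √(2·3)=2.449, P2 √(1·2)=1.414, P3 √(1·2)=1.414, P4 √(2·3)=2.449.
Each quota rounded against its threshold gives P1 3, P2 2, P3 1, P4 3 (total 9).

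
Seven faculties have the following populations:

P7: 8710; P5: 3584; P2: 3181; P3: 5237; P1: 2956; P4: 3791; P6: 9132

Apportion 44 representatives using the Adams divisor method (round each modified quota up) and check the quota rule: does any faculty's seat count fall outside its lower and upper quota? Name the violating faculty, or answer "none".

none

Standard quotas: P7 10.474, P5 4.310, P2 3.825, P3 6.297, P1 3.555, P4 4.559, P6 10.981.
Adams allocation: P7 10, P5 4, P2 4, P3 6, P1 4, P4 5, P6 11.
Every allocation lies between the lower and upper quota.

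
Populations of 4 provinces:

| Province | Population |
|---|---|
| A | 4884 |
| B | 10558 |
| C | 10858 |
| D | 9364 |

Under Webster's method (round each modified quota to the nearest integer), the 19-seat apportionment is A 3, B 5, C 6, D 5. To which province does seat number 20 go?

Priority for the next seat is population ÷ (current seats + 0.5).
Priorities: A 1395.429, B 1919.636, C 1670.462, D 1702.545.
Highest priority: B.

B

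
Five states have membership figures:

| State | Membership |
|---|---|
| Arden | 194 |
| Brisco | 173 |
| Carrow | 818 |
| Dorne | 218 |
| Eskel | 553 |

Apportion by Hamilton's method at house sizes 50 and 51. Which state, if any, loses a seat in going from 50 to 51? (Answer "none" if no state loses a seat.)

At 50 seats: Arden 5, Brisco 4, Carrow 21, Dorne 6, Eskel 14.
At 51 seats: Arden 5, Brisco 5, Carrow 21, Dorne 6, Eskel 14.
No state's allocation decreased.

none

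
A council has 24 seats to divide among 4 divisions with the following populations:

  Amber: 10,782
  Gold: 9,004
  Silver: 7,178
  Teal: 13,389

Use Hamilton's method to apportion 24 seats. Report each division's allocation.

Amber: 7, Gold: 5, Silver: 4, Teal: 8

The standard divisor is 40353/24 ≈ 1681.375.
Standard quotas: Amber 6.4126, Gold 5.3551, Silver 4.2691, Teal 7.9631.
Lower quotas: Amber 6, Gold 5, Silver 4, Teal 7 (sum 22, leaving 2 seats).
Remainders in descending order: Teal 0.9631, Amber 0.4126, Gold 0.3551, Silver 0.2691.
Largest remainders: Teal, Amber receive the extra seats.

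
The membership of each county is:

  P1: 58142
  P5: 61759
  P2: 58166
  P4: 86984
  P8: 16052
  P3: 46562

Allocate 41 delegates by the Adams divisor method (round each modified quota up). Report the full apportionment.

P1: 7, P5: 8, P2: 7, P4: 11, P8: 2, P3: 6

Standard divisor 327665/41 ≈ 7991.829; standard quotas: P1 7.275, P5 7.728, P2 7.278, P4 10.884, P8 2.009, P3 5.826.
Rounding up gives 8, 8, 8, 11, 3, 6 = 44 seats, so the divisor must be adjusted.
With modified divisor 8500: modified quotas P1 6.840, P5 7.266, P2 6.843, P4 10.233, P8 1.888, P3 5.478.
Rounding up: P1 7, P5 8, P2 7, P4 11, P8 2, P3 6 (total 41).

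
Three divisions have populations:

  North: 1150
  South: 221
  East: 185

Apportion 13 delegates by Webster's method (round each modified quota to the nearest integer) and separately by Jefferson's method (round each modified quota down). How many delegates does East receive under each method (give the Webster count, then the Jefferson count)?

2 and 1

Webster: North 9, South 2, East 2.
Jefferson: North 10, South 2, East 1.
East gets 2 under Webster and 1 under Jefferson.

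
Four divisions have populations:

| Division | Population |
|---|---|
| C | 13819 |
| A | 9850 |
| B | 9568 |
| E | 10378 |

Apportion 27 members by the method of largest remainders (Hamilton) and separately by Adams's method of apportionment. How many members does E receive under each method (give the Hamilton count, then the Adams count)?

6 and 7

Hamilton: C 9, A 6, B 6, E 6.
Adams: C 8, A 6, B 6, E 7.
E gets 6 under Hamilton and 7 under Adams.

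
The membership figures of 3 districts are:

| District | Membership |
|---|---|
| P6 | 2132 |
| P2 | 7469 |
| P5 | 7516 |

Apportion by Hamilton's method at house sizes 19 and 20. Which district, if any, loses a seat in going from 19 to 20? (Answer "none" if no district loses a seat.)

P6

At 19 seats: P6 3, P2 8, P5 8.
At 20 seats: P6 2, P2 9, P5 9.
P6 drops from 3 to 2.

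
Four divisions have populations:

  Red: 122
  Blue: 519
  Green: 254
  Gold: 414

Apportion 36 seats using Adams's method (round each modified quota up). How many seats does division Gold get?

Standard divisor 1309/36 ≈ 36.361; standard quotas: Red 3.355, Blue 14.273, Green 6.985, Gold 11.386.
Rounding up gives 4, 15, 7, 12 = 38 seats, so the divisor must be adjusted.
With modified divisor 39: modified quotas Red 3.128, Blue 13.308, Green 6.513, Gold 10.615.
Rounding up: Red 4, Blue 14, Green 7, Gold 11 (total 36).
Gold receives 11.

11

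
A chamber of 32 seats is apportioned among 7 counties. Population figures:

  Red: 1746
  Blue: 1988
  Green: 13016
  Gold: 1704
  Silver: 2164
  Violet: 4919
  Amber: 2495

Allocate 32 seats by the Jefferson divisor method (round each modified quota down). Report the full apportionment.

Red 2, Blue 2, Green 15, Gold 2, Silver 2, Violet 6, Amber 3

Standard divisor 28032/32 ≈ 876; standard quotas: Red 1.993, Blue 2.269, Green 14.858, Gold 1.945, Silver 2.470, Violet 5.615, Amber 2.848.
Rounding down gives 1, 2, 14, 1, 2, 5, 2 = 27 seats, so the divisor must be adjusted.
With modified divisor 817: modified quotas Red 2.137, Blue 2.433, Green 15.931, Gold 2.086, Silver 2.649, Violet 6.021, Amber 3.054.
Rounding down: Red 2, Blue 2, Green 15, Gold 2, Silver 2, Violet 6, Amber 3 (total 32).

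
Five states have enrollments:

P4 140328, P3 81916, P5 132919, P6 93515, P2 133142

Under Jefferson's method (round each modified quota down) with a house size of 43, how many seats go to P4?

Standard divisor 581820/43 ≈ 13530.698; standard quotas: P4 10.371, P3 6.054, P5 9.824, P6 6.911, P2 9.840.
Rounding down gives 10, 6, 9, 6, 9 = 40 seats, so the divisor must be adjusted.
With modified divisor 13000: modified quotas P4 10.794, P3 6.301, P5 10.225, P6 7.193, P2 10.242.
Rounding down: P4 10, P3 6, P5 10, P6 7, P2 10 (total 43).
P4 receives 10.

10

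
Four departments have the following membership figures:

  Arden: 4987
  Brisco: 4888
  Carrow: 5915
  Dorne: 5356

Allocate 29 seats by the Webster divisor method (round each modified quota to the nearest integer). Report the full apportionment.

Standard divisor 21146/29 ≈ 729.172; standard quotas: Arden 6.839, Brisco 6.703, Carrow 8.112, Dorne 7.345.
Rounding to the nearest integer gives Arden 7, Brisco 7, Carrow 8, Dorne 7 — total 29, matching the house size, so no adjustment is needed.

Arden: 7, Brisco: 7, Carrow: 8, Dorne: 7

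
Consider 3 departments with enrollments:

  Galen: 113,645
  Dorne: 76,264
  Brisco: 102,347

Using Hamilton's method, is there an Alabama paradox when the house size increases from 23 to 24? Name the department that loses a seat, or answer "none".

At 23 seats: Galen 9, Dorne 6, Brisco 8.
At 24 seats: Galen 9, Dorne 6, Brisco 9.
No department's allocation decreased.

none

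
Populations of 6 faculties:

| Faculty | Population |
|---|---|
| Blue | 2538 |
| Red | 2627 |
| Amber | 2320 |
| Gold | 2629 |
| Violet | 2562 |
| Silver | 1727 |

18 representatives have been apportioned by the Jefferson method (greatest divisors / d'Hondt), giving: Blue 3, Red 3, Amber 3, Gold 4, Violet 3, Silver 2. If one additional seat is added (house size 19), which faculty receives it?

Red

Priority for the next seat is population ÷ (current seats + 1).
Priorities: Blue 634.500, Red 656.750, Amber 580.000, Gold 525.800, Violet 640.500, Silver 575.667.
Highest priority: Red.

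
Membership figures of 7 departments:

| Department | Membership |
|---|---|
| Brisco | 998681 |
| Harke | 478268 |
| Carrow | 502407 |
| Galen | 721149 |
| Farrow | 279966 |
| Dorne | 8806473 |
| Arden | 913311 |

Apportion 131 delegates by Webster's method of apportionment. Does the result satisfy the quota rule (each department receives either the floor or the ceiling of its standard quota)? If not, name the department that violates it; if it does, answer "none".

Dorne

Standard quotas: Brisco 10.301, Harke 4.933, Carrow 5.182, Galen 7.438, Farrow 2.888, Dorne 90.837, Arden 9.421.
Webster allocation: Brisco 10, Harke 5, Carrow 5, Galen 7, Farrow 3, Dorne 92, Arden 9.
Dorne has quota 90.837 (lower 90, upper 91) but receives 92 — outside the quota interval.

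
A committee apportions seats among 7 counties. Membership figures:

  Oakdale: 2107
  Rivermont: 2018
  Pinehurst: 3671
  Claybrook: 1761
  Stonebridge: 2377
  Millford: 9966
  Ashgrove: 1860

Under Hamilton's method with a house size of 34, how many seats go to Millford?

14

The standard divisor is 23760/34 ≈ 698.824.
Standard quotas: Oakdale 3.0151, Rivermont 2.8877, Pinehurst 5.2531, Claybrook 2.5199, Stonebridge 3.4014, Millford 14.2611, Ashgrove 2.6616.
Lower quotas: Oakdale 3, Rivermont 2, Pinehurst 5, Claybrook 2, Stonebridge 3, Millford 14, Ashgrove 2 (sum 31, leaving 3 seats).
Remainders in descending order: Rivermont 0.8877, Ashgrove 0.6616, Claybrook 0.5199, Stonebridge 0.4014, Millford 0.2611, Pinehurst 0.2531, Oakdale 0.0151.
The surplus seats go to Rivermont, Ashgrove, Claybrook.
Millford receives 14.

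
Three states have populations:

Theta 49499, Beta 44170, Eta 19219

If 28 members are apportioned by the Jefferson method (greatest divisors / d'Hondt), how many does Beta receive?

11

Standard divisor 112888/28 ≈ 4031.714; standard quotas: Theta 12.277, Beta 10.956, Eta 4.767.
Rounding down gives 12, 10, 4 = 26 seats, so the divisor must be adjusted.
With modified divisor 3826: modified quotas Theta 12.938, Beta 11.545, Eta 5.023.
Rounding down: Theta 12, Beta 11, Eta 5 (total 28).
Beta receives 11.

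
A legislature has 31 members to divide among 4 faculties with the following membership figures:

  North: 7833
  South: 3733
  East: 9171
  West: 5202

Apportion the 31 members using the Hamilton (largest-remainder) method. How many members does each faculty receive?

North 9; South 5; East 11; West 6

Standard divisor: 25939 ÷ 31 ≈ 836.742.
Standard quotas: North 9.3613, South 4.4614, East 10.9604, West 6.2170.
Lower quotas: North 9, South 4, East 10, West 6 (sum 29, leaving 2 seats).
Remainders in descending order: East 0.9604, South 0.4614, North 0.3613, West 0.2170.
The surplus seats go to East, South.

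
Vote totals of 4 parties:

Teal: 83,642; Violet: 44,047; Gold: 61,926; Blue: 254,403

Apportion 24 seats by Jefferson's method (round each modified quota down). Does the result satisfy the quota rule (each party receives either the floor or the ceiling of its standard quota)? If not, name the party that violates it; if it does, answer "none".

Standard quotas: Teal 4.521, Violet 2.381, Gold 3.347, Blue 13.751.
Jefferson allocation: Teal 4, Violet 2, Gold 3, Blue 15.
Blue has quota 13.751 (lower 13, upper 14) but receives 15 — outside the quota interval.

Blue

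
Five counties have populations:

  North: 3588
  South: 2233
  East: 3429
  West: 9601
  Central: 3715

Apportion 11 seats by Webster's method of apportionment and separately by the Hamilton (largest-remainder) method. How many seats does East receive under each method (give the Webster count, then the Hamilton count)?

2 and 1

Webster: North 2, South 1, East 2, West 4, Central 2.
Hamilton: North 2, South 1, East 1, West 5, Central 2.
East gets 2 under Webster and 1 under Hamilton.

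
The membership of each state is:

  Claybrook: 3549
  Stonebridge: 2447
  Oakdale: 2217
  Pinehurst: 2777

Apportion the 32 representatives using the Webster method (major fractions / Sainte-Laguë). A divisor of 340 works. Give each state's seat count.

Claybrook 10, Stonebridge 7, Oakdale 7, Pinehurst 8

With modified divisor 340: modified quotas Claybrook 10.438, Stonebridge 7.197, Oakdale 6.521, Pinehurst 8.168.
Rounding to the nearest integer: Claybrook 10, Stonebridge 7, Oakdale 7, Pinehurst 8 (total 32).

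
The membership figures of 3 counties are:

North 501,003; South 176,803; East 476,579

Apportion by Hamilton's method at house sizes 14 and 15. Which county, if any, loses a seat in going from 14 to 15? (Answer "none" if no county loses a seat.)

At 14 seats: North 6, South 2, East 6.
At 15 seats: North 7, South 2, East 6.
No county's allocation decreased.

none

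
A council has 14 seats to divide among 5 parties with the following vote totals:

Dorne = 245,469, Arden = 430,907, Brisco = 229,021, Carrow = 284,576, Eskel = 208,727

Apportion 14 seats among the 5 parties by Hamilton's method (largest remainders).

Dorne: 3, Arden: 4, Brisco: 2, Carrow: 3, Eskel: 2

Total 1398700; standard divisor 1398700/14 ≈ 99907.143.
Standard quotas: Dorne 2.4570, Arden 4.3131, Brisco 2.2923, Carrow 2.8484, Eskel 2.0892.
Lower quotas: Dorne 2, Arden 4, Brisco 2, Carrow 2, Eskel 2 (sum 12, leaving 2 seats).
Remainders in descending order: Carrow 0.8484, Dorne 0.4570, Arden 0.3131, Brisco 0.2923, Eskel 0.0892.
The surplus seats go to Carrow, Dorne.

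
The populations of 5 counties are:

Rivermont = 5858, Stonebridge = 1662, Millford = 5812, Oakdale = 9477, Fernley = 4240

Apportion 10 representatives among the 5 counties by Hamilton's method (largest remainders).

Total 27049; standard divisor 27049/10 ≈ 2704.9.
Standard quotas: Rivermont 2.1657, Stonebridge 0.6144, Millford 2.1487, Oakdale 3.5036, Fernley 1.5675.
Lower quotas: Rivermont 2, Stonebridge 0, Millford 2, Oakdale 3, Fernley 1 (sum 8, leaving 2 seats).
Remainders in descending order: Stonebridge 0.6144, Fernley 0.5675, Oakdale 0.5036, Rivermont 0.1657, Millford 0.1487.
The surplus seats go to Stonebridge, Fernley.

Rivermont=2, Stonebridge=1, Millford=2, Oakdale=3, Fernley=2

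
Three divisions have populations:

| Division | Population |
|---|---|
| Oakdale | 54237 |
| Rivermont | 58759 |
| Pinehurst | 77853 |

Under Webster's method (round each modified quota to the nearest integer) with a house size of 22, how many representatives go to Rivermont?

Standard divisor 190849/22 ≈ 8674.955; standard quotas: Oakdale 6.252, Rivermont 6.773, Pinehurst 8.974.
Rounding to the nearest integer gives Oakdale 6, Rivermont 7, Pinehurst 9 — total 22, matching the house size, so no adjustment is needed.
Rivermont receives 7.

7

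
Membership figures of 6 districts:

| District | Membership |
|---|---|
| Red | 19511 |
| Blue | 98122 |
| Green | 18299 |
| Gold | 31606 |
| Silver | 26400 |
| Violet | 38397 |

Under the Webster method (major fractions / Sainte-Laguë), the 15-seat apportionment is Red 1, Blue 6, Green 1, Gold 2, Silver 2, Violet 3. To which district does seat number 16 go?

Blue

Priority for the next seat is population ÷ (current seats + 0.5).
Priorities: Red 13007.333, Blue 15095.692, Green 12199.333, Gold 12642.400, Silver 10560.000, Violet 10970.571.
Highest priority: Blue.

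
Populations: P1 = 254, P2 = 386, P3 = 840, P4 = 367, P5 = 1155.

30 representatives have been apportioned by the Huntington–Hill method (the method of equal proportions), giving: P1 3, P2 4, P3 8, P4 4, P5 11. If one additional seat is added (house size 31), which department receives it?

P5

Priority for the next seat is population ÷ (√(s·(s+1))).
Priorities: P1 73.323, P2 86.312, P3 98.995, P4 82.064, P5 100.530.
Highest priority: P5.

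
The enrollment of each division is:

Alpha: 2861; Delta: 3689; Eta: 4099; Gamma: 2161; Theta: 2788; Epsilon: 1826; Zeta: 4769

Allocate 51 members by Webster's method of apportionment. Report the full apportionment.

Standard divisor 22193/51 ≈ 435.157; standard quotas: Alpha 6.575, Delta 8.477, Eta 9.420, Gamma 4.966, Theta 6.407, Epsilon 4.196, Zeta 10.959.
Rounding to the nearest integer gives 7, 8, 9, 5, 6, 4, 11 = 50 seats, so the divisor must be adjusted.
With modified divisor 432.7: modified quotas Alpha 6.612, Delta 8.526, Eta 9.473, Gamma 4.994, Theta 6.443, Epsilon 4.220, Zeta 11.021.
Rounding to the nearest integer: Alpha 7, Delta 9, Eta 9, Gamma 5, Theta 6, Epsilon 4, Zeta 11 (total 51).

Alpha=7, Delta=9, Eta=9, Gamma=5, Theta=6, Epsilon=4, Zeta=11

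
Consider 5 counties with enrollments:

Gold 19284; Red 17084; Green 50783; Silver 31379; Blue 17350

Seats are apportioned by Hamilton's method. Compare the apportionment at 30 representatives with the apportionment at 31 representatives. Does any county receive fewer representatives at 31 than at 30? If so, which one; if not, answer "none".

At 30 seats: Gold 4, Red 4, Green 11, Silver 7, Blue 4.
At 31 seats: Gold 4, Red 4, Green 12, Silver 7, Blue 4.
No county's allocation decreased.

none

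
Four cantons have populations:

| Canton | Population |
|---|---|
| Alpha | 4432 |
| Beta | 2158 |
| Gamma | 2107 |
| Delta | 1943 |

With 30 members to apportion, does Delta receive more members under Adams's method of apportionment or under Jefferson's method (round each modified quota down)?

Adams

Adams: Alpha 12, Beta 6, Gamma 6, Delta 6.
Jefferson: Alpha 13, Beta 6, Gamma 6, Delta 5.
Delta gets 6 under Adams and 5 under Jefferson.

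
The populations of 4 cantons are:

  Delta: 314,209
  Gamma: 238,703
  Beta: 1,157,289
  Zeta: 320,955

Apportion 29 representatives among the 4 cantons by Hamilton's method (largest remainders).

Standard divisor: 2031156 ÷ 29 ≈ 70039.862.
Standard quotas: Delta 4.4861, Gamma 3.4081, Beta 16.5233, Zeta 4.5825.
Lower quotas: Delta 4, Gamma 3, Beta 16, Zeta 4 (sum 27, leaving 2 seats).
Remainders in descending order: Zeta 0.5825, Beta 0.5233, Delta 0.4861, Gamma 0.4081.
Largest remainders: Zeta, Beta receive the extra seats.

Delta 4, Gamma 3, Beta 17, Zeta 5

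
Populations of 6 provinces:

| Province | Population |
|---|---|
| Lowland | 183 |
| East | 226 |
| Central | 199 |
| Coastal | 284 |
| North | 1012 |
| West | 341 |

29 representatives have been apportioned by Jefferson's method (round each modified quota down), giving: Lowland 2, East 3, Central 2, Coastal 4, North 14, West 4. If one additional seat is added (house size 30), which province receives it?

West

Priority for the next seat is population ÷ (current seats + 1).
Priorities: Lowland 61.000, East 56.500, Central 66.333, Coastal 56.800, North 67.467, West 68.200.
Highest priority: West.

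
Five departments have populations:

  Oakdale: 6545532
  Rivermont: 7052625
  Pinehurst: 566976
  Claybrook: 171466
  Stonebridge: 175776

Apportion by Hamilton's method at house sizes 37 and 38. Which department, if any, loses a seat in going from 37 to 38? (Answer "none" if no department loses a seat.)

At 37 seats: Oakdale 17, Rivermont 18, Pinehurst 1, Claybrook 0, Stonebridge 1.
At 38 seats: Oakdale 17, Rivermont 19, Pinehurst 2, Claybrook 0, Stonebridge 0.
Stonebridge drops from 1 to 0.

Stonebridge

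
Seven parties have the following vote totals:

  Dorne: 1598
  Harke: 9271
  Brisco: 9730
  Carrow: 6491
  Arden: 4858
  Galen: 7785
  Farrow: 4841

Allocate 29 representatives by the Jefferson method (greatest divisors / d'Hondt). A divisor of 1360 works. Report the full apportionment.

With modified divisor 1360: modified quotas Dorne 1.175, Harke 6.817, Brisco 7.154, Carrow 4.773, Arden 3.572, Galen 5.724, Farrow 3.560.
Rounding down: Dorne 1, Harke 6, Brisco 7, Carrow 4, Arden 3, Galen 5, Farrow 3 (total 29).

Dorne: 1, Harke: 6, Brisco: 7, Carrow: 4, Arden: 3, Galen: 5, Farrow: 3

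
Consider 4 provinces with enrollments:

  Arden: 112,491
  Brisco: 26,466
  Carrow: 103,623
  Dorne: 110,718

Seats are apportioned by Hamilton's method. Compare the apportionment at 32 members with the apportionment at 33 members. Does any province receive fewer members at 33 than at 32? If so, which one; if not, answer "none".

At 32 seats: Arden 10, Brisco 3, Carrow 9, Dorne 10.
At 33 seats: Arden 11, Brisco 2, Carrow 10, Dorne 10.
Brisco drops from 3 to 2.

Brisco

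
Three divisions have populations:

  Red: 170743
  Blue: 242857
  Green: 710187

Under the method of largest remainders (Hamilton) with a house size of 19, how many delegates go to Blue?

The standard divisor is 1123787/19 ≈ 59146.684.
Standard quotas: Red 2.8868, Blue 4.1060, Green 12.0072.
Lower quotas: Red 2, Blue 4, Green 12 (sum 18, leaving 1 seat).
Remainders in descending order: Red 0.8868, Blue 0.1060, Green 0.0072.
Largest remainder: Red receives the extra seat.
Blue receives 4.

4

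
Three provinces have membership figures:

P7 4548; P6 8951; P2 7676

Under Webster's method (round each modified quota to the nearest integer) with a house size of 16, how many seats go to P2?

Standard divisor 21175/16 ≈ 1323.438; standard quotas: P7 3.437, P6 6.763, P2 5.800.
Rounding to the nearest integer gives P7 3, P6 7, P2 6 — total 16, matching the house size, so no adjustment is needed.
P2 receives 6.

6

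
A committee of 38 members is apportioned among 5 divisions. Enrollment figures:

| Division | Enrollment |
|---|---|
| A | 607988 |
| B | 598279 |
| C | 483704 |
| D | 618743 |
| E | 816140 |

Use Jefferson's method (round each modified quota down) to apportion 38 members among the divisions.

Standard divisor 3124854/38 ≈ 82233; standard quotas: A 7.393, B 7.275, C 5.882, D 7.524, E 9.925.
Rounding down gives 7, 7, 5, 7, 9 = 35 seats, so the divisor must be adjusted.
With modified divisor 76700: modified quotas A 7.927, B 7.800, C 6.306, D 8.067, E 10.641.
Rounding down: A 7, B 7, C 6, D 8, E 10 (total 38).

A 7, B 7, C 6, D 8, E 10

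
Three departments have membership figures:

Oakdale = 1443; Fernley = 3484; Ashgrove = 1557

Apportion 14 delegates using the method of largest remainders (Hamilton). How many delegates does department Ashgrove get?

Total 6484; standard divisor 6484/14 ≈ 463.143.
Standard quotas: Oakdale 3.116, Fernley 7.523, Ashgrove 3.362.
Lower quotas: Oakdale 3, Fernley 7, Ashgrove 3 (sum 13, leaving 1 seat).
Remainders in descending order: Fernley 0.523, Ashgrove 0.362, Oakdale 0.116.
Largest remainder: Fernley receives the extra seat.
Ashgrove receives 3.

3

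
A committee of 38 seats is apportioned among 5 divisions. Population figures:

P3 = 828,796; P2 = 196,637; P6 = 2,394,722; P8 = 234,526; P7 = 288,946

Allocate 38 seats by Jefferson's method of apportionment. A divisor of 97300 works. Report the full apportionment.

With modified divisor 97300: modified quotas P3 8.518, P2 2.021, P6 24.612, P8 2.410, P7 2.970.
Rounding down: P3 8, P2 2, P6 24, P8 2, P7 2 (total 38).

P3 8; P2 2; P6 24; P8 2; P7 2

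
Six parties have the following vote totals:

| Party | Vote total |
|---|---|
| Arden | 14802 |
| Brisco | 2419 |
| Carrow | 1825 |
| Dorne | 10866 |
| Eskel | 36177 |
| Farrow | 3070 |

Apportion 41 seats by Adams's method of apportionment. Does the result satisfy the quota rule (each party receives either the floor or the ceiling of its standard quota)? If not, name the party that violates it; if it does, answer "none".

Eskel

Standard quotas: Arden 8.775, Brisco 1.434, Carrow 1.082, Dorne 6.442, Eskel 21.447, Farrow 1.820.
Adams allocation: Arden 9, Brisco 2, Carrow 2, Dorne 6, Eskel 20, Farrow 2.
Eskel has quota 21.447 (lower 21, upper 22) but receives 20 — outside the quota interval.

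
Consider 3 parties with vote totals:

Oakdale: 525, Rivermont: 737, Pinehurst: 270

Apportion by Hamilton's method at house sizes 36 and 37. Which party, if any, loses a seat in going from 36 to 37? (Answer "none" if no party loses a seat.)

At 36 seats: Oakdale 12, Rivermont 17, Pinehurst 7.
At 37 seats: Oakdale 13, Rivermont 18, Pinehurst 6.
Pinehurst drops from 7 to 6.

Pinehurst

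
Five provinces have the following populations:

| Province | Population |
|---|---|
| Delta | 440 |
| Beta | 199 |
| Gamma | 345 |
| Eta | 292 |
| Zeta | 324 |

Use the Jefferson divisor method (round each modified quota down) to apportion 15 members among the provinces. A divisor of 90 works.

Delta=4, Beta=2, Gamma=3, Eta=3, Zeta=3

With modified divisor 90: modified quotas Delta 4.889, Beta 2.211, Gamma 3.833, Eta 3.244, Zeta 3.600.
Rounding down: Delta 4, Beta 2, Gamma 3, Eta 3, Zeta 3 (total 15).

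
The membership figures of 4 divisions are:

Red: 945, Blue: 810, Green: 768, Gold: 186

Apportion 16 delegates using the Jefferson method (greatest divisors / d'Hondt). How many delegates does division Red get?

Standard divisor 2709/16 ≈ 169.312; standard quotas: Red 5.581, Blue 4.784, Green 4.536, Gold 1.099.
Rounding down gives 5, 4, 4, 1 = 14 seats, so the divisor must be adjusted.
With modified divisor 156: modified quotas Red 6.058, Blue 5.192, Green 4.923, Gold 1.192.
Rounding down: Red 6, Blue 5, Green 4, Gold 1 (total 16).
Red receives 6.

6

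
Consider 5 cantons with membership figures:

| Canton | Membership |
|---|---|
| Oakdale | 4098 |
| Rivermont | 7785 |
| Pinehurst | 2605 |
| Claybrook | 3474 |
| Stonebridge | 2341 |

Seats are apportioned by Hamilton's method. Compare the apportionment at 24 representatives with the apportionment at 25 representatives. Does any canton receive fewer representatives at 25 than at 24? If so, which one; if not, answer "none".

none

At 24 seats: Oakdale 5, Rivermont 9, Pinehurst 3, Claybrook 4, Stonebridge 3.
At 25 seats: Oakdale 5, Rivermont 10, Pinehurst 3, Claybrook 4, Stonebridge 3.
No canton's allocation decreased.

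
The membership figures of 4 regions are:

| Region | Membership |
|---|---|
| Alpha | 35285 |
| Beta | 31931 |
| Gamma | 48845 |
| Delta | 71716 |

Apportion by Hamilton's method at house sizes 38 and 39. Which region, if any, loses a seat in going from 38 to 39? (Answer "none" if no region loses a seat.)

none

At 38 seats: Alpha 7, Beta 6, Gamma 10, Delta 15.
At 39 seats: Alpha 7, Beta 7, Gamma 10, Delta 15.
No region's allocation decreased.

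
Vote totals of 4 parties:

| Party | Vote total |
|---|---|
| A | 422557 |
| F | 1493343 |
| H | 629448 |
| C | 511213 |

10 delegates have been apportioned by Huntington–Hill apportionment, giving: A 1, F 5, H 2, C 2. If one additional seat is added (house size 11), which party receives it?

A

Priority for the next seat is population ÷ (√(s·(s+1))).
Priorities: A 298792.920, F 272645.882, H 256971.070, C 208701.833.
Highest priority: A.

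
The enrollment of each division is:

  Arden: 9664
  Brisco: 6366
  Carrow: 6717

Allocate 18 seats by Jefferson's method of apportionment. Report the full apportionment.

Standard divisor 22747/18 ≈ 1263.722; standard quotas: Arden 7.647, Brisco 5.037, Carrow 5.315.
Rounding down gives 7, 5, 5 = 17 seats, so the divisor must be adjusted.
With modified divisor 1200: modified quotas Arden 8.053, Brisco 5.305, Carrow 5.598.
Rounding down: Arden 8, Brisco 5, Carrow 5 (total 18).

Arden: 8, Brisco: 5, Carrow: 5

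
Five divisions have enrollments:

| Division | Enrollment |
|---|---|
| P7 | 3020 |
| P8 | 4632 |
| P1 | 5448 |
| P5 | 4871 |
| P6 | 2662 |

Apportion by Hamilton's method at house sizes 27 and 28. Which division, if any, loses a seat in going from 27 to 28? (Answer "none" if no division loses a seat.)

At 27 seats: P7 4, P8 6, P1 7, P5 6, P6 4.
At 28 seats: P7 4, P8 6, P1 7, P5 7, P6 4.
No division's allocation decreased.

none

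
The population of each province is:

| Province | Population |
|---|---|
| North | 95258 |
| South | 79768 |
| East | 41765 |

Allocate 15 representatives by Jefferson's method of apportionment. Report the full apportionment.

Standard divisor 216791/15 ≈ 14452.733; standard quotas: North 6.591, South 5.519, East 2.890.
Rounding down gives 6, 5, 2 = 13 seats, so the divisor must be adjusted.
With modified divisor 13500: modified quotas North 7.056, South 5.909, East 3.094.
Rounding down: North 7, South 5, East 3 (total 15).

North 7, South 5, East 3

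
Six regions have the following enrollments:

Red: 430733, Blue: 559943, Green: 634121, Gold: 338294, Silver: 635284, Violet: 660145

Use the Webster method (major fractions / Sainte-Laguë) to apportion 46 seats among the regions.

Red: 6, Blue: 8, Green: 9, Gold: 5, Silver: 9, Violet: 9

Standard divisor 3258520/46 ≈ 70837.391; standard quotas: Red 6.081, Blue 7.905, Green 8.952, Gold 4.776, Silver 8.968, Violet 9.319.
Rounding to the nearest integer gives Red 6, Blue 8, Green 9, Gold 5, Silver 9, Violet 9 — total 46, matching the house size, so no adjustment is needed.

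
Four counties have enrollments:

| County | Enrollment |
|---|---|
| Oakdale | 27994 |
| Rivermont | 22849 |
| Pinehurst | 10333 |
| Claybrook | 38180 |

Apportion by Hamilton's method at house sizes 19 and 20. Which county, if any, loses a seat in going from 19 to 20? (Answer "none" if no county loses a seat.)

At 19 seats: Oakdale 5, Rivermont 5, Pinehurst 2, Claybrook 7.
At 20 seats: Oakdale 6, Rivermont 4, Pinehurst 2, Claybrook 8.
Rivermont drops from 5 to 4.

Rivermont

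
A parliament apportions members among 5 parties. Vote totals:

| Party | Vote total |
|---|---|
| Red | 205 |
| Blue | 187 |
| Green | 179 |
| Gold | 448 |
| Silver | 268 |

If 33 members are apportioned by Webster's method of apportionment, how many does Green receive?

Standard divisor 1287/33 ≈ 39; standard quotas: Red 5.256, Blue 4.795, Green 4.590, Gold 11.487, Silver 6.872.
Rounding to the nearest integer gives Red 5, Blue 5, Green 5, Gold 11, Silver 7 — total 33, matching the house size, so no adjustment is needed.
Green receives 5.

5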